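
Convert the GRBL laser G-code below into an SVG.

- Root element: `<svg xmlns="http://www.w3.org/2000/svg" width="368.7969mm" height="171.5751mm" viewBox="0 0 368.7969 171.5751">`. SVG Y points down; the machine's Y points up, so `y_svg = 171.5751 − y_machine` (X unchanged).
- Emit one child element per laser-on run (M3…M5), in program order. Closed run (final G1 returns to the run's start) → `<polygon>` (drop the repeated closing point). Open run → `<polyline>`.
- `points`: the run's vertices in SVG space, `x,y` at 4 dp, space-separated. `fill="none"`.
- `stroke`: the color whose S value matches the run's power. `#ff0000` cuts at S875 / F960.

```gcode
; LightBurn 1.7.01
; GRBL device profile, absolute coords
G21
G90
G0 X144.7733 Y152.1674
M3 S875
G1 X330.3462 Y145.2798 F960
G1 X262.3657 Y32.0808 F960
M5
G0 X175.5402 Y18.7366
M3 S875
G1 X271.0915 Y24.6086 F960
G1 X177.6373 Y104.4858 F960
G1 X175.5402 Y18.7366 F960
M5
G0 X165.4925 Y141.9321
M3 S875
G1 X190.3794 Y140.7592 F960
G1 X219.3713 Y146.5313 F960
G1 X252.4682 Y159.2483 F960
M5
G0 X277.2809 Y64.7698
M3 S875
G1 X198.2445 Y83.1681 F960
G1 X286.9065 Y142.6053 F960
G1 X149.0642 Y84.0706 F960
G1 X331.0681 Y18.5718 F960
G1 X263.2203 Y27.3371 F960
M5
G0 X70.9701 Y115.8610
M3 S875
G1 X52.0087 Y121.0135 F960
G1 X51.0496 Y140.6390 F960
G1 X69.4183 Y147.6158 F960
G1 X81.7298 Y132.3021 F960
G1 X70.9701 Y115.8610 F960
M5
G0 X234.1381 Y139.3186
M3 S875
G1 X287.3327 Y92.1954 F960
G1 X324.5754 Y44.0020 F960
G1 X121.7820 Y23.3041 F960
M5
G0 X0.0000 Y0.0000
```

Machine Y-up, SVG Y-down with viewBox height 171.5751, so y_svg = 171.5751 − y_machine; X carries over. Every run uses S875, so all elements get stroke `#ff0000` (cut).

Run 1: The run is open, so emit a `<polyline>` with points (Y-flipped): 144.7733,19.4077 330.3462,26.2953 262.3657,139.4943.

Run 2: The run returns to its start, so emit a `<polygon>` with points (Y-flipped): 175.5402,152.8385 271.0915,146.9665 177.6373,67.0893.

Run 3: The run is open, so emit a `<polyline>` with points (Y-flipped): 165.4925,29.6430 190.3794,30.8159 219.3713,25.0438 252.4682,12.3268.

Run 4: The run is open, so emit a `<polyline>` with points (Y-flipped): 277.2809,106.8053 198.2445,88.4070 286.9065,28.9698 149.0642,87.5045 331.0681,153.0033 263.2203,144.2380.

Run 5: The run returns to its start, so emit a `<polygon>` with points (Y-flipped): 70.9701,55.7141 52.0087,50.5616 51.0496,30.9361 69.4183,23.9593 81.7298,39.2730.

Run 6: The run is open, so emit a `<polyline>` with points (Y-flipped): 234.1381,32.2565 287.3327,79.3797 324.5754,127.5731 121.7820,148.2710.

<svg xmlns="http://www.w3.org/2000/svg" width="368.7969mm" height="171.5751mm" viewBox="0 0 368.7969 171.5751">
  <polyline points="144.7733,19.4077 330.3462,26.2953 262.3657,139.4943" fill="none" stroke="#ff0000"/>
  <polygon points="175.5402,152.8385 271.0915,146.9665 177.6373,67.0893" fill="none" stroke="#ff0000"/>
  <polyline points="165.4925,29.6430 190.3794,30.8159 219.3713,25.0438 252.4682,12.3268" fill="none" stroke="#ff0000"/>
  <polyline points="277.2809,106.8053 198.2445,88.4070 286.9065,28.9698 149.0642,87.5045 331.0681,153.0033 263.2203,144.2380" fill="none" stroke="#ff0000"/>
  <polygon points="70.9701,55.7141 52.0087,50.5616 51.0496,30.9361 69.4183,23.9593 81.7298,39.2730" fill="none" stroke="#ff0000"/>
  <polyline points="234.1381,32.2565 287.3327,79.3797 324.5754,127.5731 121.7820,148.2710" fill="none" stroke="#ff0000"/>
</svg>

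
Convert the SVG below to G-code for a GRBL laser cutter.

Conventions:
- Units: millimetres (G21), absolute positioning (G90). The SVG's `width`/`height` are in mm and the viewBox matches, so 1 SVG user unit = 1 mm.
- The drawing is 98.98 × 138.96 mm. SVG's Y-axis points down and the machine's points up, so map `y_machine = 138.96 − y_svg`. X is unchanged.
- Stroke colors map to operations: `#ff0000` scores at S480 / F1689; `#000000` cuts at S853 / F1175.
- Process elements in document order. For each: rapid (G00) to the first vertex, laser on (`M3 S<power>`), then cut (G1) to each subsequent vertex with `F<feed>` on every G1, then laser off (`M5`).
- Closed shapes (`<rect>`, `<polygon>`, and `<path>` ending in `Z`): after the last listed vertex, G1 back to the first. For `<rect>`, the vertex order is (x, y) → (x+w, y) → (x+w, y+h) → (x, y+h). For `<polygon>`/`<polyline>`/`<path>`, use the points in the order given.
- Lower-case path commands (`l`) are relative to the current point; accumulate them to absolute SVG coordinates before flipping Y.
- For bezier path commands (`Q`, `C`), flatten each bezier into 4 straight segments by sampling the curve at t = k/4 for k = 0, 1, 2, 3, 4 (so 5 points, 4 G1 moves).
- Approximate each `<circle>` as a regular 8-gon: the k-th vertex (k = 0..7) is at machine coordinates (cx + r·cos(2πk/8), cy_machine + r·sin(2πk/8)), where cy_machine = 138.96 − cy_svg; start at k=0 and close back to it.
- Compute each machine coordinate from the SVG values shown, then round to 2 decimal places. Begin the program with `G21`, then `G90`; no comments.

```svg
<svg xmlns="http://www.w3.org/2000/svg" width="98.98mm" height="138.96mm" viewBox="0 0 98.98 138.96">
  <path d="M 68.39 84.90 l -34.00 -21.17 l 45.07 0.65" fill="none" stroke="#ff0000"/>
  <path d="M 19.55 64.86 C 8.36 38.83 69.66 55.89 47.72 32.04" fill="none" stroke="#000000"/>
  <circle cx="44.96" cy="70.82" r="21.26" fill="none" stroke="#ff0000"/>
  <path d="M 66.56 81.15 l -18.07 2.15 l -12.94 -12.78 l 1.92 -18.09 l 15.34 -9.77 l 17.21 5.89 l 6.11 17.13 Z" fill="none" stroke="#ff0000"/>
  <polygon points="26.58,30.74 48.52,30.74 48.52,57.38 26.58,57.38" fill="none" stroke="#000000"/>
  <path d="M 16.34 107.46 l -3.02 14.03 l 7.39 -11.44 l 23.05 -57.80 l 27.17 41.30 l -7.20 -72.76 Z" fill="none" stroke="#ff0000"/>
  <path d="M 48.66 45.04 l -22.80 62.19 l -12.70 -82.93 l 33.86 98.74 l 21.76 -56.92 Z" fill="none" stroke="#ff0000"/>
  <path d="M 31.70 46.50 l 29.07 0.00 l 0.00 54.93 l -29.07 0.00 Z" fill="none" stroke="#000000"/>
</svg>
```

G21
G90
G00 X68.39 Y54.06
M3 S480
G1 X34.39 Y75.23 F1689
G1 X79.46 Y74.58 F1689
M5
G00 X19.55 Y74.10
M3 S853
G1 X22.32 Y86.86 F1175
G1 X37.67 Y91.33 F1175
G1 X51.00 Y95.39 F1175
G1 X47.72 Y106.92 F1175
M5
G00 X66.22 Y68.14
M3 S480
G1 X59.99 Y83.17 F1689
G1 X44.96 Y89.40 F1689
G1 X29.93 Y83.17 F1689
G1 X23.70 Y68.14 F1689
G1 X29.93 Y53.11 F1689
G1 X44.96 Y46.88 F1689
G1 X59.99 Y53.11 F1689
G1 X66.22 Y68.14 F1689
M5
G00 X66.56 Y57.81
M3 S480
G1 X48.49 Y55.66 F1689
G1 X35.55 Y68.44 F1689
G1 X37.47 Y86.53 F1689
G1 X52.81 Y96.30 F1689
G1 X70.02 Y90.41 F1689
G1 X76.13 Y73.28 F1689
G1 X66.56 Y57.81 F1689
M5
G00 X26.58 Y108.22
M3 S853
G1 X48.52 Y108.22 F1175
G1 X48.52 Y81.58 F1175
G1 X26.58 Y81.58 F1175
G1 X26.58 Y108.22 F1175
M5
G00 X16.34 Y31.50
M3 S480
G1 X13.32 Y17.47 F1689
G1 X20.71 Y28.91 F1689
G1 X43.76 Y86.71 F1689
G1 X70.93 Y45.41 F1689
G1 X63.73 Y118.17 F1689
G1 X16.34 Y31.50 F1689
M5
G00 X48.66 Y93.92
M3 S480
G1 X25.86 Y31.73 F1689
G1 X13.16 Y114.66 F1689
G1 X47.02 Y15.92 F1689
G1 X68.78 Y72.84 F1689
G1 X48.66 Y93.92 F1689
M5
G00 X31.70 Y92.46
M3 S853
G1 X60.77 Y92.46 F1175
G1 X60.77 Y37.53 F1175
G1 X31.70 Y37.53 F1175
G1 X31.70 Y92.46 F1175
M5

viewBox `0 0 98.98 138.96` with mm width/height → 1 unit = 1 mm. Flip: y_m = 138.96 − y_svg.

**Shape 1** — `<path>` open polyline, stroke `#ff0000` → score (S480, F1689). Machine vertices: (68.39,54.06) → (34.39,75.23) → (79.46,74.58). Open path.

**Shape 2** — `<path>` cubic bezier, stroke `#000000` → cut (S853, F1175). Control points (SVG): P0=(19.55,64.86), P1=(8.36,38.83), P2=(69.66,55.89), P3=(47.72,32.04); sampled at t=k/4. Machine vertices: (19.55,74.10) → (22.32,86.86) → (37.67,91.33) → (51.00,95.39) → (47.72,106.92). Open path.

**Shape 3** — `<circle>` circle, stroke `#ff0000` → score (S480, F1689). Machine vertices: (66.22,68.14) → (59.99,83.17) → (44.96,89.40) → (29.93,83.17) → (23.70,68.14) → (29.93,53.11) → (44.96,46.88) → (59.99,53.11) → (66.22,68.14). Closed: final G1 returns to the first vertex.

**Shape 4** — `<path>` regular polygon, stroke `#ff0000` → score (S480, F1689). Machine vertices: (66.56,57.81) → (48.49,55.66) → (35.55,68.44) → (37.47,86.53) → (52.81,96.30) → (70.02,90.41) → (76.13,73.28) → (66.56,57.81). Closed: final G1 returns to the first vertex.

**Shape 5** — `<polygon>` rectangle, stroke `#000000` → cut (S853, F1175). Machine vertices: (26.58,108.22) → (48.52,108.22) → (48.52,81.58) → (26.58,81.58) → (26.58,108.22). Closed: final G1 returns to the first vertex.

**Shape 6** — `<path>` closed polygon, stroke `#ff0000` → score (S480, F1689). Machine vertices: (16.34,31.50) → (13.32,17.47) → (20.71,28.91) → (43.76,86.71) → (70.93,45.41) → (63.73,118.17) → (16.34,31.50). Closed: final G1 returns to the first vertex.

**Shape 7** — `<path>` closed polygon, stroke `#ff0000` → score (S480, F1689). Machine vertices: (48.66,93.92) → (25.86,31.73) → (13.16,114.66) → (47.02,15.92) → (68.78,72.84) → (48.66,93.92). Closed: final G1 returns to the first vertex.

**Shape 8** — `<path>` rectangle, stroke `#000000` → cut (S853, F1175). Machine vertices: (31.70,92.46) → (60.77,92.46) → (60.77,37.53) → (31.70,37.53) → (31.70,92.46). Closed: final G1 returns to the first vertex.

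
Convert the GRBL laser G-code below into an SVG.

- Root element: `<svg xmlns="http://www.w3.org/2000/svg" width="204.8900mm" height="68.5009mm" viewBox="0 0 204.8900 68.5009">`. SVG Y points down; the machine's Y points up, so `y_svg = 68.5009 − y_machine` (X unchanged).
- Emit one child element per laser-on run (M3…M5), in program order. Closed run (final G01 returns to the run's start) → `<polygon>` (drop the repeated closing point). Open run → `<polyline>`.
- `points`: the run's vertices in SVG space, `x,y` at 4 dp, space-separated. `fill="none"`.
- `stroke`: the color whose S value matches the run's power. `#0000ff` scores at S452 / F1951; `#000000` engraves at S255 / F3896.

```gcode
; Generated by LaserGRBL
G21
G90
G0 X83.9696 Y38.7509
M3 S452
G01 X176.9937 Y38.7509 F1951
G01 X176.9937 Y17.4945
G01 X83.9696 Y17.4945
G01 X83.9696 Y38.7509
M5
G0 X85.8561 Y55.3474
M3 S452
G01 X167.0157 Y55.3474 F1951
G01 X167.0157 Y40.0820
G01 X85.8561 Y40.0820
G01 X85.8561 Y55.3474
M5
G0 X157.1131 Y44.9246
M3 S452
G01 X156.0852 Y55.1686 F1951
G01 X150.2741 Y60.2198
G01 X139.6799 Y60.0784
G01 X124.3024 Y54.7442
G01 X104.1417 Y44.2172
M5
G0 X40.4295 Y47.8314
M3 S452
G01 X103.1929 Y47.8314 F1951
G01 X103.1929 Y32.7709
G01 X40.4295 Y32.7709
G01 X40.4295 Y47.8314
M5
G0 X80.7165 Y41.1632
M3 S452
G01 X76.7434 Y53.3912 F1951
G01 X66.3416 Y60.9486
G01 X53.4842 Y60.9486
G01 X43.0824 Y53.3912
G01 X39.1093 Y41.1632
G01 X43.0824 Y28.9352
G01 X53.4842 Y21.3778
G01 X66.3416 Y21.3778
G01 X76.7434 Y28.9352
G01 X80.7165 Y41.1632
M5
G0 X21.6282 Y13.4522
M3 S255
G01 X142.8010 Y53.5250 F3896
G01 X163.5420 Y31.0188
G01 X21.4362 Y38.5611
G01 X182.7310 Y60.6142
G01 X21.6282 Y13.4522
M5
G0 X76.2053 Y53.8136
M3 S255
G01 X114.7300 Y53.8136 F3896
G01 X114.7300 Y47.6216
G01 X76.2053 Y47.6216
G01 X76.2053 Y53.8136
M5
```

Each laser-on run becomes one SVG element. Flip Y back into SVG space with y_svg = 68.5009 − y_machine.

Run 1: the run's S452 means `#0000ff` (score). The run returns to its start, so emit a `<polygon>` with points (Y-flipped): 83.9696,29.7500 176.9937,29.7500 176.9937,51.0064 83.9696,51.0064.

Run 2: S452 ⇒ score layer `#0000ff`. The run returns to its start, so emit a `<polygon>` with points (Y-flipped): 85.8561,13.1535 167.0157,13.1535 167.0157,28.4189 85.8561,28.4189.

Run 3: S452 ⇒ score layer `#0000ff`. The run is open, so emit a `<polyline>` with points (Y-flipped): 157.1131,23.5763 156.0852,13.3323 150.2741,8.2811 139.6799,8.4225 124.3024,13.7567 104.1417,24.2837.

Run 4: power S452 maps to stroke `#0000ff` (score). The run returns to its start, so emit a `<polygon>` with points (Y-flipped): 40.4295,20.6695 103.1929,20.6695 103.1929,35.7300 40.4295,35.7300.

Run 5: the run's S452 means `#0000ff` (score). The run returns to its start, so emit a `<polygon>` with points (Y-flipped): 80.7165,27.3377 76.7434,15.1097 66.3416,7.5523 53.4842,7.5523 43.0824,15.1097 39.1093,27.3377 43.0824,39.5657 53.4842,47.1231 66.3416,47.1231 76.7434,39.5657.

Run 6: the run's S255 means `#000000` (engrave). The run returns to its start, so emit a `<polygon>` with points (Y-flipped): 21.6282,55.0487 142.8010,14.9759 163.5420,37.4821 21.4362,29.9398 182.7310,7.8867.

Run 7: the run's S255 means `#000000` (engrave). The run returns to its start, so emit a `<polygon>` with points (Y-flipped): 76.2053,14.6873 114.7300,14.6873 114.7300,20.8793 76.2053,20.8793.

<svg xmlns="http://www.w3.org/2000/svg" width="204.8900mm" height="68.5009mm" viewBox="0 0 204.8900 68.5009">
  <polygon points="83.9696,29.7500 176.9937,29.7500 176.9937,51.0064 83.9696,51.0064" fill="none" stroke="#0000ff"/>
  <polygon points="85.8561,13.1535 167.0157,13.1535 167.0157,28.4189 85.8561,28.4189" fill="none" stroke="#0000ff"/>
  <polyline points="157.1131,23.5763 156.0852,13.3323 150.2741,8.2811 139.6799,8.4225 124.3024,13.7567 104.1417,24.2837" fill="none" stroke="#0000ff"/>
  <polygon points="40.4295,20.6695 103.1929,20.6695 103.1929,35.7300 40.4295,35.7300" fill="none" stroke="#0000ff"/>
  <polygon points="80.7165,27.3377 76.7434,15.1097 66.3416,7.5523 53.4842,7.5523 43.0824,15.1097 39.1093,27.3377 43.0824,39.5657 53.4842,47.1231 66.3416,47.1231 76.7434,39.5657" fill="none" stroke="#0000ff"/>
  <polygon points="21.6282,55.0487 142.8010,14.9759 163.5420,37.4821 21.4362,29.9398 182.7310,7.8867" fill="none" stroke="#000000"/>
  <polygon points="76.2053,14.6873 114.7300,14.6873 114.7300,20.8793 76.2053,20.8793" fill="none" stroke="#000000"/>
</svg>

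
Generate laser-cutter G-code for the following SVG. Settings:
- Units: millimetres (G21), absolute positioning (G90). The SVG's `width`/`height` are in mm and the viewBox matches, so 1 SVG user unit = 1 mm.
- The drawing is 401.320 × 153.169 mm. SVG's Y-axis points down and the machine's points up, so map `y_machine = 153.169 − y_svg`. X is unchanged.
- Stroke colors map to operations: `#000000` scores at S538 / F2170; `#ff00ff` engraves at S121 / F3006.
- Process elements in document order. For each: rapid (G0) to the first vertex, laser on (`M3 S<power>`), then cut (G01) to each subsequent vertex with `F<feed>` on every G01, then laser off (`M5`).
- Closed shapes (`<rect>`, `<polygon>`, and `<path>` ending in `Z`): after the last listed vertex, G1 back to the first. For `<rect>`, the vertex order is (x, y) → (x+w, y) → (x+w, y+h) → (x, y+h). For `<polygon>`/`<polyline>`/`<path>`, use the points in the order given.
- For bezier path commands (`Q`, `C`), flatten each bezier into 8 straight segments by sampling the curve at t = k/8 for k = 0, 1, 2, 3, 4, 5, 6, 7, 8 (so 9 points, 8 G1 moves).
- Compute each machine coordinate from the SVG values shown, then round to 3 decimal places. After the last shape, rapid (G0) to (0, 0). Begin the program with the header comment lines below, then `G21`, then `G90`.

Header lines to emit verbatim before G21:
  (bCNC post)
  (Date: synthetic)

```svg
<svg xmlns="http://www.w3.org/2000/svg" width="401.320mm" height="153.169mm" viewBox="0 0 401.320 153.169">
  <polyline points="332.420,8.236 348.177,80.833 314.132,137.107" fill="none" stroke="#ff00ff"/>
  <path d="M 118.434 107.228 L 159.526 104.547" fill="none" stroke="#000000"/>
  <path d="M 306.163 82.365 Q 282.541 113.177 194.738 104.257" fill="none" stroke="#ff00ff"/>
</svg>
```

(bCNC post)
(Date: synthetic)
G21
G90
G0 X332.420 Y144.933
M3 S121
G01 X348.177 Y72.336 F3006
G01 X314.132 Y16.062 F3006
M5
G0 X118.434 Y45.941
M3 S538
G01 X159.526 Y48.622 F2170
M5
G0 X306.163 Y70.804
M3 S121
G01 X299.255 Y63.722 F3006
G01 X290.341 Y57.881 F3006
G01 X279.421 Y53.282 F3006
G01 X266.496 Y49.925 F3006
G01 X251.565 Y47.809 F3006
G01 X234.628 Y46.935 F3006
G01 X215.686 Y47.303 F3006
G01 X194.738 Y48.912 F3006
M5
G0 X0.000 Y0.000

viewBox `0 0 401.320 153.169` with mm width/height → 1 unit = 1 mm. Flip: y_m = 153.169 − y_svg.

**Shape 1** — `<polyline>` open polyline, stroke `#ff00ff` → engrave (S121, F3006). Machine vertices: (332.420,144.933) → (348.177,72.336) → (314.132,16.062). Open path.

**Shape 2** — `<path>` line segment, stroke `#000000` → score (S538, F2170). Machine vertices: (118.434,45.941) → (159.526,48.622). Open path.

**Shape 3** — `<path>` quadratic bezier, stroke `#ff00ff` → engrave (S121, F3006). Control points (SVG): P0=(306.163,82.365), P1=(282.541,113.177), P2=(194.738,104.257); sampled at t=k/8. Machine vertices: (306.163,70.804) → (299.255,63.722) → (290.341,57.881) → (279.421,53.282) → (266.496,49.925) → (251.565,47.809) → (234.628,46.935) → (215.686,47.303) → (194.738,48.912). Open path.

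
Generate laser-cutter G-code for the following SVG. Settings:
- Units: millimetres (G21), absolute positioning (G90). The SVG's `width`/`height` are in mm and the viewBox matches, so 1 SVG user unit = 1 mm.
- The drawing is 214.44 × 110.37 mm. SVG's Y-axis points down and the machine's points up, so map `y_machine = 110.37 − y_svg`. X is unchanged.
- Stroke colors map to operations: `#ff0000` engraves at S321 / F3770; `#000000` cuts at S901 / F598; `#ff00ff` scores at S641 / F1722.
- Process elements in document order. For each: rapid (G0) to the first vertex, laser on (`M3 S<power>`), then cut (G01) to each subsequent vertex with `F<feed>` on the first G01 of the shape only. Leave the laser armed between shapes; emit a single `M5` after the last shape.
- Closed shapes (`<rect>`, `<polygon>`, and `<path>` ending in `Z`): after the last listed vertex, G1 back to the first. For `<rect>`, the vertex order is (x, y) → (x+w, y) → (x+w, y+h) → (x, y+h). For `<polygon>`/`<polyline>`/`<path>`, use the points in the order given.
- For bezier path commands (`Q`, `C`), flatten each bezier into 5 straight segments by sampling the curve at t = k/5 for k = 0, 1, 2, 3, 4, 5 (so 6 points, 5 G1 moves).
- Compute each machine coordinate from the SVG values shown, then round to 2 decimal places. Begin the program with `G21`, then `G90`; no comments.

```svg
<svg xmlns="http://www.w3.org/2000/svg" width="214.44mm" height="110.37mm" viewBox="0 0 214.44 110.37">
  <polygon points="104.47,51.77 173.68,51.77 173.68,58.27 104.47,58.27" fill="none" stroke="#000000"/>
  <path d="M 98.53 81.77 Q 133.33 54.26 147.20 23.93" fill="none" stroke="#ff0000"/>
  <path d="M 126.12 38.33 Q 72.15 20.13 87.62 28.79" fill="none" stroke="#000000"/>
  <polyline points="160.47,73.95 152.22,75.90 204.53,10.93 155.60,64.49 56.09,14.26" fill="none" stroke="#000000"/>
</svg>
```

Since the viewBox matches the mm dimensions, user units are millimetres directly. The only transform is the Y-flip y_m = 110.37 − y_svg.

Shape 1 is a rectangle drawn with `<polygon>`. Its stroke #000000 means cut at S901, F598. After flipping Y the toolpath is (104.47,58.60) → (173.68,58.60) → (173.68,52.10) → (104.47,52.10) → (104.47,58.60), returning to the start.

Shape 2 is a quadratic bezier drawn with `<path>`. Its stroke #ff0000 means engrave at S321, F3770. After flipping Y the toolpath is (98.53,28.60) → (111.61,39.72) → (123.02,51.06) → (132.76,62.63) → (140.81,74.42) → (147.20,86.44).

Shape 3 is a quadratic bezier drawn with `<path>`. Its stroke #000000 means cut at S901, F598. After flipping Y the toolpath is (126.12,72.04) → (107.31,78.25) → (94.05,82.30) → (86.35,84.21) → (84.21,83.97) → (87.62,81.58).

Shape 4 is a open polyline drawn with `<polyline>`. Its stroke #000000 means cut at S901, F598. After flipping Y the toolpath is (160.47,36.42) → (152.22,34.47) → (204.53,99.44) → (155.60,45.88) → (56.09,96.11).

G21
G90
G0 X104.47 Y58.60
M3 S901
G01 X173.68 Y58.60 F598
G01 X173.68 Y52.10
G01 X104.47 Y52.10
G01 X104.47 Y58.60
G0 X98.53 Y28.60
M3 S321
G01 X111.61 Y39.72 F3770
G01 X123.02 Y51.06
G01 X132.76 Y62.63
G01 X140.81 Y74.42
G01 X147.20 Y86.44
G0 X126.12 Y72.04
M3 S901
G01 X107.31 Y78.25 F598
G01 X94.05 Y82.30
G01 X86.35 Y84.21
G01 X84.21 Y83.97
G01 X87.62 Y81.58
G0 X160.47 Y36.42
M3 S901
G01 X152.22 Y34.47 F598
G01 X204.53 Y99.44
G01 X155.60 Y45.88
G01 X56.09 Y96.11
M5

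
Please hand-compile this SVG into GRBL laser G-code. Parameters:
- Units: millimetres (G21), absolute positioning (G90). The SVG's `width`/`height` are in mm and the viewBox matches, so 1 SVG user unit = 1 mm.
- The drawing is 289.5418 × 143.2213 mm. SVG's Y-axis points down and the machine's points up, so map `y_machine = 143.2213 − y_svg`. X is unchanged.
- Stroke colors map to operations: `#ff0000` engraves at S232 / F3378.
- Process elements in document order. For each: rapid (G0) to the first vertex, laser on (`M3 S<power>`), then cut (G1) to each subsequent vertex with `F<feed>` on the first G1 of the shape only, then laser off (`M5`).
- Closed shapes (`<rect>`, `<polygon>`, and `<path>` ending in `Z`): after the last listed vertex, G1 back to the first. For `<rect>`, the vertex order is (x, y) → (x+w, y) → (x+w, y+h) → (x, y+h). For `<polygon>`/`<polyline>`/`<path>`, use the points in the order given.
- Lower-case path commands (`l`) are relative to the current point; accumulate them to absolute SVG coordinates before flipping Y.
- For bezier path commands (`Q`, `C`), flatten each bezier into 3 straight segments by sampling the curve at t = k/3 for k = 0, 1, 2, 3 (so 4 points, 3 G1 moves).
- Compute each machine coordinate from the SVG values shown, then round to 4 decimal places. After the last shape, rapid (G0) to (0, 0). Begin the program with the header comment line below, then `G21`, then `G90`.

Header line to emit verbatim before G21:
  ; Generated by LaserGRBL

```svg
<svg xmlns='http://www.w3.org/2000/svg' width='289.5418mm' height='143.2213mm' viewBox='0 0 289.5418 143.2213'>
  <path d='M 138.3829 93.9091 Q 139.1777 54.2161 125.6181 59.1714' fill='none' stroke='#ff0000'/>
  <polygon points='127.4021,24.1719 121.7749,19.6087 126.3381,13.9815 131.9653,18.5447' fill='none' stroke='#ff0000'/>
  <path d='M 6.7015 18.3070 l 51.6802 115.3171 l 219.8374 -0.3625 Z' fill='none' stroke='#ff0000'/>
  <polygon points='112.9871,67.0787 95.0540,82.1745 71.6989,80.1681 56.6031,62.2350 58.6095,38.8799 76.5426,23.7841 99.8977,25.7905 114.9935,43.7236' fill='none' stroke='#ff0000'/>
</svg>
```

viewBox `0 0 289.5418 143.2213` with mm width/height → 1 unit = 1 mm. Flip: y_m = 143.2213 − y_svg.

**Shape 1** — `<path>` quadratic bezier, stroke `#ff0000` → engrave (S232, F3378). Control points (SVG): P0=(138.3829,93.9091), P1=(139.1777,54.2161), P2=(125.6181,59.1714); sampled at t=k/3. Machine vertices: (138.3829,49.3122) → (137.3178,70.8133) → (133.0629,82.3925) → (125.6181,84.0499). Open path.

**Shape 2** — `<polygon>` regular polygon, stroke `#ff0000` → engrave (S232, F3378). Machine vertices: (127.4021,119.0494) → (121.7749,123.6126) → (126.3381,129.2398) → (131.9653,124.6766) → (127.4021,119.0494). Closed: final G1 returns to the first vertex.

**Shape 3** — `<path>` closed polygon, stroke `#ff0000` → engrave (S232, F3378). Machine vertices: (6.7015,124.9143) → (58.3817,9.5972) → (278.2191,9.9597) → (6.7015,124.9143). Closed: final G1 returns to the first vertex.

**Shape 4** — `<polygon>` regular polygon, stroke `#ff0000` → engrave (S232, F3378). Machine vertices: (112.9871,76.1426) → (95.0540,61.0468) → (71.6989,63.0532) → (56.6031,80.9863) → (58.6095,104.3414) → (76.5426,119.4372) → (99.8977,117.4308) → (114.9935,99.4977) → (112.9871,76.1426). Closed: final G1 returns to the first vertex.

; Generated by LaserGRBL
G21
G90
G0 X138.3829 Y49.3122
M3 S232
G1 X137.3178 Y70.8133 F3378
G1 X133.0629 Y82.3925
G1 X125.6181 Y84.0499
M5
G0 X127.4021 Y119.0494
M3 S232
G1 X121.7749 Y123.6126 F3378
G1 X126.3381 Y129.2398
G1 X131.9653 Y124.6766
G1 X127.4021 Y119.0494
M5
G0 X6.7015 Y124.9143
M3 S232
G1 X58.3817 Y9.5972 F3378
G1 X278.2191 Y9.9597
G1 X6.7015 Y124.9143
M5
G0 X112.9871 Y76.1426
M3 S232
G1 X95.0540 Y61.0468 F3378
G1 X71.6989 Y63.0532
G1 X56.6031 Y80.9863
G1 X58.6095 Y104.3414
G1 X76.5426 Y119.4372
G1 X99.8977 Y117.4308
G1 X114.9935 Y99.4977
G1 X112.9871 Y76.1426
M5
G0 X0.0000 Y0.0000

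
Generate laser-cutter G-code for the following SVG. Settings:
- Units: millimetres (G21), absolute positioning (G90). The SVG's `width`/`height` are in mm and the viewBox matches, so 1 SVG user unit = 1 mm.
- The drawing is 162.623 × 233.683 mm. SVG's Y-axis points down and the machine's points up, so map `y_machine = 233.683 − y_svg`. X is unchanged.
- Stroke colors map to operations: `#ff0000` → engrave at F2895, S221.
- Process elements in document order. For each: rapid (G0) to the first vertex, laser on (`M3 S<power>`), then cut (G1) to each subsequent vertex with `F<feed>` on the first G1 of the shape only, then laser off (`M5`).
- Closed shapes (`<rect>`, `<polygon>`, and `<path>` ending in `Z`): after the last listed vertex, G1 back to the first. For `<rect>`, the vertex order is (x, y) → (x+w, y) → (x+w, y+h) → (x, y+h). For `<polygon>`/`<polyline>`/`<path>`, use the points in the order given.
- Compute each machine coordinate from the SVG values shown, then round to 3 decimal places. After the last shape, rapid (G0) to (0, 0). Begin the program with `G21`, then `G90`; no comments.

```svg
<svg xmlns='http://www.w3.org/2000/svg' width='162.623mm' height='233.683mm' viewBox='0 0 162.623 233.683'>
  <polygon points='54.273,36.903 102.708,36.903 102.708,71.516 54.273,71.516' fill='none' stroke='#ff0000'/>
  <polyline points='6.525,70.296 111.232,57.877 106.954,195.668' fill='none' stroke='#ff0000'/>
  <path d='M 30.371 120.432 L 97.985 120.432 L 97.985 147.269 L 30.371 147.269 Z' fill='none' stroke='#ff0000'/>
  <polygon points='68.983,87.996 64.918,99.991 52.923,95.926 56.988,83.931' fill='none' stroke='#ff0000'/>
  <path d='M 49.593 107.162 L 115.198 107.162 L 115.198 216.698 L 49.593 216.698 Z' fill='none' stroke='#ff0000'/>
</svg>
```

Since the viewBox matches the mm dimensions, user units are millimetres directly. The only transform is the Y-flip y_m = 233.683 − y_svg.

Shape 1 is a rectangle drawn with `<polygon>`. Its stroke #ff0000 means engrave at S221, F2895. After flipping Y the toolpath is (54.273,196.780) → (102.708,196.780) → (102.708,162.167) → (54.273,162.167) → (54.273,196.780), returning to the start.

Shape 2 is a open polyline drawn with `<polyline>`. Its stroke #ff0000 means engrave at S221, F2895. After flipping Y the toolpath is (6.525,163.387) → (111.232,175.806) → (106.954,38.015).

Shape 3 is a rectangle drawn with `<path>`. Its stroke #ff0000 means engrave at S221, F2895. After flipping Y the toolpath is (30.371,113.251) → (97.985,113.251) → (97.985,86.414) → (30.371,86.414) → (30.371,113.251), returning to the start.

Shape 4 is a regular polygon drawn with `<polygon>`. Its stroke #ff0000 means engrave at S221, F2895. After flipping Y the toolpath is (68.983,145.687) → (64.918,133.692) → (52.923,137.757) → (56.988,149.752) → (68.983,145.687), returning to the start.

Shape 5 is a rectangle drawn with `<path>`. Its stroke #ff0000 means engrave at S221, F2895. After flipping Y the toolpath is (49.593,126.521) → (115.198,126.521) → (115.198,16.985) → (49.593,16.985) → (49.593,126.521), returning to the start.

G21
G90
G0 X54.273 Y196.780
M3 S221
G1 X102.708 Y196.780 F2895
G1 X102.708 Y162.167
G1 X54.273 Y162.167
G1 X54.273 Y196.780
M5
G0 X6.525 Y163.387
M3 S221
G1 X111.232 Y175.806 F2895
G1 X106.954 Y38.015
M5
G0 X30.371 Y113.251
M3 S221
G1 X97.985 Y113.251 F2895
G1 X97.985 Y86.414
G1 X30.371 Y86.414
G1 X30.371 Y113.251
M5
G0 X68.983 Y145.687
M3 S221
G1 X64.918 Y133.692 F2895
G1 X52.923 Y137.757
G1 X56.988 Y149.752
G1 X68.983 Y145.687
M5
G0 X49.593 Y126.521
M3 S221
G1 X115.198 Y126.521 F2895
G1 X115.198 Y16.985
G1 X49.593 Y16.985
G1 X49.593 Y126.521
M5
G0 X0.000 Y0.000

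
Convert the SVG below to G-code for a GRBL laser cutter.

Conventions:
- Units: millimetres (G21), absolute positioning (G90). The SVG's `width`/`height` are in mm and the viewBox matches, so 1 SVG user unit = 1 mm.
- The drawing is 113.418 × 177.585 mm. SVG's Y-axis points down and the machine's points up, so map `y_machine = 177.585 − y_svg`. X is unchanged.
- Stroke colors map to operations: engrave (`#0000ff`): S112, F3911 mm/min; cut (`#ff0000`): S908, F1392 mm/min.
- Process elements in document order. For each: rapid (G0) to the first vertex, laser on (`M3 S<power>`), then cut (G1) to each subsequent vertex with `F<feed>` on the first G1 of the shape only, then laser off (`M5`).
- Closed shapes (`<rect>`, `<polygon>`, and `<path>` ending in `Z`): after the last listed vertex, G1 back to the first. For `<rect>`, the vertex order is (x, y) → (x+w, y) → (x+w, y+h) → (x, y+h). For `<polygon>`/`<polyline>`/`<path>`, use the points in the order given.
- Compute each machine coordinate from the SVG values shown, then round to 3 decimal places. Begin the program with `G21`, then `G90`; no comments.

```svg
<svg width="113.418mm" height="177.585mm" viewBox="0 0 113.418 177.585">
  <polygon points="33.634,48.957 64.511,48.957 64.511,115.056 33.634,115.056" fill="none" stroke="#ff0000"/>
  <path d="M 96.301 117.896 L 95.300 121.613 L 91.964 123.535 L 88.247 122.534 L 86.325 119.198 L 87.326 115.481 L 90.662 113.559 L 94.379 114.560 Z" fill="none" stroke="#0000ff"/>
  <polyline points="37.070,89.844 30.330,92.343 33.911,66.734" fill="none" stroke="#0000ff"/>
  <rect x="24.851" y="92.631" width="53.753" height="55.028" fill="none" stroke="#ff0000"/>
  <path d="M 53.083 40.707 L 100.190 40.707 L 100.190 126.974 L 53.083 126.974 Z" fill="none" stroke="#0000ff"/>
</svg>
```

G21
G90
G0 X33.634 Y128.628
M3 S908
G1 X64.511 Y128.628 F1392
G1 X64.511 Y62.529
G1 X33.634 Y62.529
G1 X33.634 Y128.628
M5
G0 X96.301 Y59.689
M3 S112
G1 X95.300 Y55.972 F3911
G1 X91.964 Y54.050
G1 X88.247 Y55.051
G1 X86.325 Y58.387
G1 X87.326 Y62.104
G1 X90.662 Y64.026
G1 X94.379 Y63.025
G1 X96.301 Y59.689
M5
G0 X37.070 Y87.741
M3 S112
G1 X30.330 Y85.242 F3911
G1 X33.911 Y110.851
M5
G0 X24.851 Y84.954
M3 S908
G1 X78.604 Y84.954 F1392
G1 X78.604 Y29.926
G1 X24.851 Y29.926
G1 X24.851 Y84.954
M5
G0 X53.083 Y136.878
M3 S112
G1 X100.190 Y136.878 F3911
G1 X100.190 Y50.611
G1 X53.083 Y50.611
G1 X53.083 Y136.878
M5

1 u = 1 mm; y_m = 177.585 − y.

[1] `<polygon>` rectangle, #ff0000→cut S908 F1392: (33.634,128.628) → (64.511,128.628) → (64.511,62.529) → (33.634,62.529) → (33.634,128.628) (closed)

[2] `<path>` regular polygon, #0000ff→engrave S112 F3911: (96.301,59.689) → (95.300,55.972) → (91.964,54.050) → (88.247,55.051) → (86.325,58.387) → (87.326,62.104) → (90.662,64.026) → (94.379,63.025) → (96.301,59.689) (closed)

[3] `<polyline>` open polyline, #0000ff→engrave S112 F3911: (37.070,87.741) → (30.330,85.242) → (33.911,110.851)

[4] `<rect>` rectangle, #ff0000→cut S908 F1392: (24.851,84.954) → (78.604,84.954) → (78.604,29.926) → (24.851,29.926) → (24.851,84.954) (closed)

[5] `<path>` rectangle, #0000ff→engrave S112 F3911: (53.083,136.878) → (100.190,136.878) → (100.190,50.611) → (53.083,50.611) → (53.083,136.878) (closed)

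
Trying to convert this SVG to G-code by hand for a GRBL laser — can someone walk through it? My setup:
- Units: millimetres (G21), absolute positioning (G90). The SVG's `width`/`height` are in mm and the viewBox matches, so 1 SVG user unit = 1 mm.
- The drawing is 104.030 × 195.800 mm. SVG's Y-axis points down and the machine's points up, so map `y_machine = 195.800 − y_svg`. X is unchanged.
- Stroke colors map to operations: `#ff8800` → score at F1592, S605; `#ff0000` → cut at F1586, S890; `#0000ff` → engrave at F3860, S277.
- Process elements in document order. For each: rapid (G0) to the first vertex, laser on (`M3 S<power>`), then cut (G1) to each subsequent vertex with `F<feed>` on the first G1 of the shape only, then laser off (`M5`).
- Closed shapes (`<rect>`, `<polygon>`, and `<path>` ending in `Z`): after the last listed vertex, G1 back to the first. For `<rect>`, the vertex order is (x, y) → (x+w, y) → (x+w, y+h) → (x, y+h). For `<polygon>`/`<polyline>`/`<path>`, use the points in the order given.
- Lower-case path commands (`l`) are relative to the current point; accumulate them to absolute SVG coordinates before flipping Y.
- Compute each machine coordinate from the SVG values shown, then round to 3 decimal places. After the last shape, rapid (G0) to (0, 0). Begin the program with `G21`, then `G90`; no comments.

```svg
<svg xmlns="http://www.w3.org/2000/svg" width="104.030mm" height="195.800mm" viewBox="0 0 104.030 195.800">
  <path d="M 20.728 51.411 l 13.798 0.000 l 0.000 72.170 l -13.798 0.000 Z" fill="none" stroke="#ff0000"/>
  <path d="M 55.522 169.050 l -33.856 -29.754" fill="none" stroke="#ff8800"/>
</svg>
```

G21
G90
G0 X20.728 Y144.389
M3 S890
G1 X34.526 Y144.389 F1586
G1 X34.526 Y72.219
G1 X20.728 Y72.219
G1 X20.728 Y144.389
M5
G0 X55.522 Y26.750
M3 S605
G1 X21.666 Y56.504 F1592
M5
G0 X0.000 Y0.000

Since the viewBox matches the mm dimensions, user units are millimetres directly. The only transform is the Y-flip y_m = 195.800 − y_svg.

Shape 1 is a rectangle drawn with `<path>`. Its stroke #ff0000 means cut at S890, F1586. After flipping Y the toolpath is (20.728,144.389) → (34.526,144.389) → (34.526,72.219) → (20.728,72.219) → (20.728,144.389), returning to the start.

Shape 2 is a line segment drawn with `<path>`. Its stroke #ff8800 means score at S605, F1592. After flipping Y the toolpath is (55.522,26.750) → (21.666,56.504).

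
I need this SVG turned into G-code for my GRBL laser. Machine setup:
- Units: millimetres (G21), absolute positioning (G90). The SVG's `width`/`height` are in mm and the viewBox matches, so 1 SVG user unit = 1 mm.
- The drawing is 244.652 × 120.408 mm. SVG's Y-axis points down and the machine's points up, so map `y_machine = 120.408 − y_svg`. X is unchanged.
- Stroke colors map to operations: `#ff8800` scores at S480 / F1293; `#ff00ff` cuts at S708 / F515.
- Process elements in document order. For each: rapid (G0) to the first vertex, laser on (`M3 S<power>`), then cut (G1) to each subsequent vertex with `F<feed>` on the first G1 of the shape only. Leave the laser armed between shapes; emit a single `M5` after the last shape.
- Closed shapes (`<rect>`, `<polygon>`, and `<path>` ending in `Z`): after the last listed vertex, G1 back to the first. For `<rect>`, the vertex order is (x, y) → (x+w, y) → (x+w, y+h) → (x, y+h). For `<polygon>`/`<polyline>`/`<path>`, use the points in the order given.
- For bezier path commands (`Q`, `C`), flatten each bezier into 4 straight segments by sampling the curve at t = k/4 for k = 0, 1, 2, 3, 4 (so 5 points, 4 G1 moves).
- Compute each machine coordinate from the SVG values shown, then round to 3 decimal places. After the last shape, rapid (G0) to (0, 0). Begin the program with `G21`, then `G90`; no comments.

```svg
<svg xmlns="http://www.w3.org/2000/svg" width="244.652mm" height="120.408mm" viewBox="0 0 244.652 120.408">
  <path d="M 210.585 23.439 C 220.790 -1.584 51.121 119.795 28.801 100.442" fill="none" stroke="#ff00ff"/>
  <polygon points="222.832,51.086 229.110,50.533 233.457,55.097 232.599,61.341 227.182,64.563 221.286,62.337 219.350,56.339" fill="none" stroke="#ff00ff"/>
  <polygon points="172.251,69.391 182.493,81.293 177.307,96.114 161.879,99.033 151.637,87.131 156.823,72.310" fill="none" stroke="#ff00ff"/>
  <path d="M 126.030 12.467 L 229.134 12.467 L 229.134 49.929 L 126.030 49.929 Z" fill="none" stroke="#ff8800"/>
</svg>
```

G21
G90
G0 X210.585 Y96.969
M3 S708
G1 X189.625 Y92.772 F515
G1 X131.890 Y60.594
G1 X68.056 Y27.352
G1 X28.801 Y19.966
G0 X222.832 Y69.322
M3 S708
G1 X229.110 Y69.875 F515
G1 X233.457 Y65.311
G1 X232.599 Y59.067
G1 X227.182 Y55.845
G1 X221.286 Y58.071
G1 X219.350 Y64.069
G1 X222.832 Y69.322
G0 X172.251 Y51.017
M3 S708
G1 X182.493 Y39.115 F515
G1 X177.307 Y24.294
G1 X161.879 Y21.375
G1 X151.637 Y33.277
G1 X156.823 Y48.098
G1 X172.251 Y51.017
G0 X126.030 Y107.941
M3 S480
G1 X229.134 Y107.941 F1293
G1 X229.134 Y70.479
G1 X126.030 Y70.479
G1 X126.030 Y107.941
M5
G0 X0.000 Y0.000

1 u = 1 mm; y_m = 120.408 − y.

[1] `<path>` cubic bezier, #ff00ff→cut S708 F515: (210.585,96.969) → (189.625,92.772) → (131.890,60.594) → (68.056,27.352) → (28.801,19.966)

[2] `<polygon>` regular polygon, #ff00ff→cut S708 F515: (222.832,69.322) → (229.110,69.875) → (233.457,65.311) → (232.599,59.067) → (227.182,55.845) → (221.286,58.071) → (219.350,64.069) → (222.832,69.322) (closed)

[3] `<polygon>` regular polygon, #ff00ff→cut S708 F515: (172.251,51.017) → (182.493,39.115) → (177.307,24.294) → (161.879,21.375) → (151.637,33.277) → (156.823,48.098) → (172.251,51.017) (closed)

[4] `<path>` rectangle, #ff8800→score S480 F1293: (126.030,107.941) → (229.134,107.941) → (229.134,70.479) → (126.030,70.479) → (126.030,107.941) (closed)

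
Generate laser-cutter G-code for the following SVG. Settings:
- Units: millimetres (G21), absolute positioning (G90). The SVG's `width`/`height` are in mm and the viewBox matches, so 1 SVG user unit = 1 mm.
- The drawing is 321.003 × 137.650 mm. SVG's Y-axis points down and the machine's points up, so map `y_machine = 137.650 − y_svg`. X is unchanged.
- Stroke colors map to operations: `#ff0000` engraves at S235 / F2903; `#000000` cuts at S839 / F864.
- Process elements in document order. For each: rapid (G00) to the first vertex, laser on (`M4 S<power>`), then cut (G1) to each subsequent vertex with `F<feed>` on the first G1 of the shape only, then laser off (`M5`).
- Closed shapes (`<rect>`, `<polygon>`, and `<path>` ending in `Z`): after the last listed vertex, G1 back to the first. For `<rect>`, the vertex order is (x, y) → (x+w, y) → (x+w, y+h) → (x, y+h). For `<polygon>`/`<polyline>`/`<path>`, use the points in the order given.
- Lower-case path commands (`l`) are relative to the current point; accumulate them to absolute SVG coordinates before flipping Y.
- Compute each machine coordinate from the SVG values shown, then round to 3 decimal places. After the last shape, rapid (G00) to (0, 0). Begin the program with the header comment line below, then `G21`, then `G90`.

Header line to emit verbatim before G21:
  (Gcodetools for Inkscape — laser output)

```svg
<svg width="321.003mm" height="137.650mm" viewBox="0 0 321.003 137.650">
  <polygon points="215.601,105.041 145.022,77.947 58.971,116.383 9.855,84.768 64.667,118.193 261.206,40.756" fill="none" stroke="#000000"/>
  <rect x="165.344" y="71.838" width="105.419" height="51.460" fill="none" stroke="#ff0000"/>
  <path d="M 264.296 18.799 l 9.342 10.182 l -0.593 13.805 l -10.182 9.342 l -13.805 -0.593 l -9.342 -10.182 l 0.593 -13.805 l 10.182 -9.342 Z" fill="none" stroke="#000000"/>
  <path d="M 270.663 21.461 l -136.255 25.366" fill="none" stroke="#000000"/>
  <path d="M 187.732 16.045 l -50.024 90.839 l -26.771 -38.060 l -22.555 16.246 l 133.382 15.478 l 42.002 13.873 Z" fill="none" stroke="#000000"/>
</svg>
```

(Gcodetools for Inkscape — laser output)
G21
G90
G00 X215.601 Y32.609
M4 S839
G1 X145.022 Y59.703 F864
G1 X58.971 Y21.267
G1 X9.855 Y52.882
G1 X64.667 Y19.457
G1 X261.206 Y96.894
G1 X215.601 Y32.609
M5
G00 X165.344 Y65.812
M4 S235
G1 X270.763 Y65.812 F2903
G1 X270.763 Y14.352
G1 X165.344 Y14.352
G1 X165.344 Y65.812
M5
G00 X264.296 Y118.851
M4 S839
G1 X273.638 Y108.669 F864
G1 X273.045 Y94.864
G1 X262.863 Y85.522
G1 X249.058 Y86.115
G1 X239.716 Y96.297
G1 X240.309 Y110.102
G1 X250.491 Y119.444
G1 X264.296 Y118.851
M5
G00 X270.663 Y116.189
M4 S839
G1 X134.408 Y90.823 F864
M5
G00 X187.732 Y121.605
M4 S839
G1 X137.708 Y30.766 F864
G1 X110.937 Y68.826
G1 X88.382 Y52.580
G1 X221.764 Y37.102
G1 X263.766 Y23.229
G1 X187.732 Y121.605
M5
G00 X0.000 Y0.000

viewBox `0 0 321.003 137.650` with mm width/height → 1 unit = 1 mm. Flip: y_m = 137.650 − y_svg.

**Shape 1** — `<polygon>` closed polygon, stroke `#000000` → cut (S839, F864). Machine vertices: (215.601,32.609) → (145.022,59.703) → (58.971,21.267) → (9.855,52.882) → (64.667,19.457) → (261.206,96.894) → (215.601,32.609). Closed: final G1 returns to the first vertex.

**Shape 2** — `<rect>` rectangle, stroke `#ff0000` → engrave (S235, F2903). Machine vertices: (165.344,65.812) → (270.763,65.812) → (270.763,14.352) → (165.344,14.352) → (165.344,65.812). Closed: final G1 returns to the first vertex.

**Shape 3** — `<path>` regular polygon, stroke `#000000` → cut (S839, F864). Machine vertices: (264.296,118.851) → (273.638,108.669) → (273.045,94.864) → (262.863,85.522) → (249.058,86.115) → (239.716,96.297) → (240.309,110.102) → (250.491,119.444) → (264.296,118.851). Closed: final G1 returns to the first vertex.

**Shape 4** — `<path>` line segment, stroke `#000000` → cut (S839, F864). Machine vertices: (270.663,116.189) → (134.408,90.823). Open path.

**Shape 5** — `<path>` closed polygon, stroke `#000000` → cut (S839, F864). Machine vertices: (187.732,121.605) → (137.708,30.766) → (110.937,68.826) → (88.382,52.580) → (221.764,37.102) → (263.766,23.229) → (187.732,121.605). Closed: final G1 returns to the first vertex.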